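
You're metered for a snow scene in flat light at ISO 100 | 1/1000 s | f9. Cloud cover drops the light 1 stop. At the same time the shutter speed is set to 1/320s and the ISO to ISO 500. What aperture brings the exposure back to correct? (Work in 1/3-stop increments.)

Scene light: 1 stop darker.
Shutter speed: 1/1000 → 1/800 → 1/640 → 1/500 → 1/400 → 1/320 — 1 2/3 stops longer (brighter).
ISO: 100 → 125 → 160 → 200 → 250 → 320 → 400 → 500 — 2 1/3 stops higher (brighter).
Net so far: 3 stops brighter. Aperture: f/9 → f/10 → f/11 → f/13 → f/14 → f/16 → f/18 → f/20 → f/22 → f/25.

f/25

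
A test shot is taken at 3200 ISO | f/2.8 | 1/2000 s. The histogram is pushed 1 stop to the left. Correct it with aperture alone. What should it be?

Underexposed by 1 stop → need 1 stop brighter.
Aperture: f/2.8 → f/2.

f/2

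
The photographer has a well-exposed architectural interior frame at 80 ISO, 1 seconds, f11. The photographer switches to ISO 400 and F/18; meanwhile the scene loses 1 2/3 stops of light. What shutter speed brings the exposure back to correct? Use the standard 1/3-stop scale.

1.6 s

Scene light: 1 2/3 stops darker.
ISO: 80 → 100 → 125 → 160 → 200 → 250 → 320 → 400 — 2 1/3 stops higher (brighter).
Aperture: f/11 → f/13 → f/14 → f/16 → f/18 — 1 1/3 stops smaller aperture (darker).
Net so far: 2/3 stop darker. Shutter speed: 1 → 1.3 → 1.6.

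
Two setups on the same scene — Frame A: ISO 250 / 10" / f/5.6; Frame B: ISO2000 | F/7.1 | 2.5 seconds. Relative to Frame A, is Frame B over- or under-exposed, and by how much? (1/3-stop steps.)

Aperture: f/5.6 → f/6.3 → f/7.1 — 2/3 stop stopped down (darker).
Shutter speed: 10 → 8 → 6 → 5 → 4 → 3.2 → 2.5 — 2 stops shorter (darker).
ISO: 250 → 320 → 400 → 500 → 640 → 800 → 1000 → 1250 → 1600 → 2000 — 3 stops higher (brighter).
Net: −2/3 −2 +3 = +1/3 stops.

1/3 stop brighter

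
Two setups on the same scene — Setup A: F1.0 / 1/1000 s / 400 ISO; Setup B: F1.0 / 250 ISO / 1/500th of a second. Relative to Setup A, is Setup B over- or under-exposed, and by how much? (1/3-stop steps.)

1/3 stop brighter

Aperture: unchanged.
Shutter speed: 1/1000 → 1/800 → 1/640 → 1/500 — 1 stop slower (brighter).
ISO: 400 → 320 → 250 — 2/3 stop lower (darker).
Net: +1 −2/3 = +1/3 stops.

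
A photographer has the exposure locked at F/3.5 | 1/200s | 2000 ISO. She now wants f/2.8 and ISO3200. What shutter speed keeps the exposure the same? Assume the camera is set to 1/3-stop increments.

Aperture: f/3.5 → f/3.2 → f/2.8 — 2/3 stop wider (brighter).
ISO: 2000 → 2500 → 3200 — 2/3 stop higher (brighter).
Net change so far: 1 1/3 stops brighter. Offset with the shutter speed: 1/200 → 1/250 → 1/320 → 1/400 → 1/500.

1/500s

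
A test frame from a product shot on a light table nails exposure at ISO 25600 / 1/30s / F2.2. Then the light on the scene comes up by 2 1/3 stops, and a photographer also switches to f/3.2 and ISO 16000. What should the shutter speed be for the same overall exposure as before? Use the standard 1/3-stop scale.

Scene light: 2 1/3 stops brighter.
Aperture: f/2.2 → f/2.5 → f/2.8 → f/3.2 — 1 stop smaller aperture (darker).
ISO: 25600 → 20000 → 16000 — 2/3 stop dropped (darker).
Net so far: 2/3 stop brighter. Shutter speed: 1/30 → 1/40 → 1/50.

1/50s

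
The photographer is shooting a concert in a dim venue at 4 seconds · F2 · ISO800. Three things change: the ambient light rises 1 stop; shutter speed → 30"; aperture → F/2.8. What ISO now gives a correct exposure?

ISO 100

Scene light: 1 stop brighter.
Shutter speed: 4 → 8 → 15 → 30 — 3 stops longer (brighter).
Aperture: f/2 → f/2.8 — 1 stop narrower (darker).
Net so far: 3 stops brighter. ISO: 800 → 400 → 200 → 100.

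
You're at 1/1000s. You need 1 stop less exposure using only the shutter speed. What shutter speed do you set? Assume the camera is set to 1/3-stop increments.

1/2000s

Shutter speed: 1/1000 → 1/1250 → 1/1600 → 1/2000 — 1 stop faster (darker).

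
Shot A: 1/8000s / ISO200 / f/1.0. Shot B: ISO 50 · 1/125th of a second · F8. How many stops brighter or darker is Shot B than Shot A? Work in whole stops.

2 stops darker

Aperture: f/1.0 → f/1.4 → f/2 → f/2.8 → f/4 → f/5.6 → f/8 — 6 stops stopped down (darker).
Shutter speed: 1/8000 → 1/4000 → 1/2000 → 1/1000 → 1/500 → 1/250 → 1/125 — 6 stops slower (brighter).
ISO: 200 → 100 → 50 — 2 stops dropped (darker).
Net: −6 +6 −2 = −2 stops.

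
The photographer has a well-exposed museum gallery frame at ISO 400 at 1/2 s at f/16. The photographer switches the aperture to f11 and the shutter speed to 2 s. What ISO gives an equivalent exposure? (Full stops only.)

Aperture: f/16 → f/11 — 1 stop opened up (brighter).
Shutter speed: 1/2 → 1 → 2 — 2 stops longer (brighter).
Net change so far: 3 stops brighter. Offset with the ISO: 400 → 200 → 100 → 50.

ISO 50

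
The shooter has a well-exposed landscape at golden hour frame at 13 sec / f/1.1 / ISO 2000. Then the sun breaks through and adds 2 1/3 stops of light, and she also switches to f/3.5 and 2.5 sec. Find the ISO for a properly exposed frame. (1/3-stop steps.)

ISO 20000

Scene light: 2 1/3 stops brighter.
Aperture: f/1.1 → f/1.2 → f/1.4 → f/1.6 → f/1.8 → f/2 → f/2.2 → f/2.5 → f/2.8 → f/3.2 → f/3.5 — 3 1/3 stops stopped down (darker).
Shutter speed: 13 → 10 → 8 → 6 → 5 → 4 → 3.2 → 2.5 — 2 1/3 stops faster (darker).
Net so far: 3 1/3 stops darker. ISO: 2000 → 2500 → 3200 → 4000 → 5000 → 6400 → 8000 → 10000 → 12800 → 16000 → 20000.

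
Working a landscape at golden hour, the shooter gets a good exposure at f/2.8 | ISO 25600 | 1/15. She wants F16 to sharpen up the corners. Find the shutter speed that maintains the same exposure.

Aperture: f/2.8 → f/4 → f/5.6 → f/8 → f/11 → f/16 — 5 stops narrower (darker).
Need 5 stops brighter from the shutter speed: 1/15 → 1/8 → 1/4 → 1/2 → 1 → 2.

2 s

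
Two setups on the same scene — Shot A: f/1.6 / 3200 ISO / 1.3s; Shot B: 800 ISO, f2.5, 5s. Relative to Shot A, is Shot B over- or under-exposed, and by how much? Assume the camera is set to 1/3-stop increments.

Aperture: f/1.6 → f/1.8 → f/2 → f/2.2 → f/2.5 — 1 1/3 stops stopped down (darker).
Shutter speed: 1.3 → 1.6 → 2 → 2.5 → 3.2 → 4 → 5 — 2 stops slower (brighter).
ISO: 3200 → 2500 → 2000 → 1600 → 1250 → 1000 → 800 — 2 stops lower (darker).
Net: −1 1/3 +2 −2 = −1 1/3 stops.

1 1/3 stops darker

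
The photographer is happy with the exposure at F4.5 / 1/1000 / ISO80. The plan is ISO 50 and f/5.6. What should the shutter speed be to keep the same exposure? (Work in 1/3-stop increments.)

ISO: 80 → 64 → 50 — 2/3 stop dropped (darker).
Aperture: f/4.5 → f/5 → f/5.6 — 2/3 stop smaller aperture (darker).
Net change so far: 1 1/3 stops darker. Offset with the shutter speed: 1/1000 → 1/800 → 1/640 → 1/500 → 1/400.

1/400s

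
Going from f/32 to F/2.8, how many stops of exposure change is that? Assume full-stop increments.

f/32 → f/22 → f/16 → f/11 → f/8 → f/5.6 → f/4 → f/2.8 — count the steps: 7 stops.

7 stops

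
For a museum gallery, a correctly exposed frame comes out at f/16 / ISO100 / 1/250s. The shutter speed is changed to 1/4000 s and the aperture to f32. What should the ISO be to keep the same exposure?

ISO 6400

Shutter speed: 1/250 → 1/500 → 1/1000 → 1/2000 → 1/4000 — 4 stops faster (darker).
Aperture: f/16 → f/22 → f/32 — 2 stops narrower (darker).
Net change so far: 6 stops darker. Offset with the ISO: 100 → 200 → 400 → 800 → 1600 → 3200 → 6400.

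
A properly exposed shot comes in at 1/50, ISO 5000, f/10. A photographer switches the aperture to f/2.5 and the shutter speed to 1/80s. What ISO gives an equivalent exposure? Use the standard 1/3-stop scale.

ISO 500

Aperture: f/10 → f/9 → f/8 → f/7.1 → f/6.3 → f/5.6 → f/5 → f/4.5 → f/4 → f/3.5 → f/3.2 → f/2.8 → f/2.5 — 4 stops larger aperture (brighter).
Shutter speed: 1/50 → 1/60 → 1/80 — 2/3 stop faster (darker).
Net change so far: 3 1/3 stops brighter. Offset with the ISO: 5000 → 4000 → 3200 → 2500 → 2000 → 1600 → 1250 → 1000 → 800 → 640 → 500.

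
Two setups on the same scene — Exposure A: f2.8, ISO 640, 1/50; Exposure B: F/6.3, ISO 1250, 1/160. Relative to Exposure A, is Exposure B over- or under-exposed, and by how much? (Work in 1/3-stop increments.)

Aperture: f/2.8 → f/3.2 → f/3.5 → f/4 → f/4.5 → f/5 → f/5.6 → f/6.3 — 2 1/3 stops narrower (darker).
Shutter speed: 1/50 → 1/60 → 1/80 → 1/100 → 1/125 → 1/160 — 1 2/3 stops faster (darker).
ISO: 640 → 800 → 1000 → 1250 — 1 stop higher (brighter).
Net: −2 1/3 −1 2/3 +1 = −3 stops.

3 stops darker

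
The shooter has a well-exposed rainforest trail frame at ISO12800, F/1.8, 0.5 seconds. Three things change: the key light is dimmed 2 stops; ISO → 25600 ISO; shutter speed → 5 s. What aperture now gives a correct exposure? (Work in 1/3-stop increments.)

Scene light: 2 stops darker.
ISO: 12800 → 16000 → 20000 → 25600 — 1 stop higher (brighter).
Shutter speed: 0.5 → 0.6 → 0.8 → 1 → 1.3 → 1.6 → 2 → 2.5 → 3.2 → 4 → 5 — 3 1/3 stops longer (brighter).
Net so far: 2 1/3 stops brighter. Aperture: f/1.8 → f/2 → f/2.2 → f/2.5 → f/2.8 → f/3.2 → f/3.5 → f/4.

f/4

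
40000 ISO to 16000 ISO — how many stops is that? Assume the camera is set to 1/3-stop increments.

40000 → 32000 → 25600 → 20000 → 16000 — count the steps: 4 third-stops = 1 1/3 stops.

1 1/3 stops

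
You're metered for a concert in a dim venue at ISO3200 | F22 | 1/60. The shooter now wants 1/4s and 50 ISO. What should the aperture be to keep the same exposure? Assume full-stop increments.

f/11

Shutter speed: 1/60 → 1/30 → 1/15 → 1/8 → 1/4 — 4 stops longer (brighter).
ISO: 3200 → 1600 → 800 → 400 → 200 → 100 → 50 — 6 stops dropped (darker).
Net change so far: 2 stops darker. Offset with the aperture: f/22 → f/16 → f/11.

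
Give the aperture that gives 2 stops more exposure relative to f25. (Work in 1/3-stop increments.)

Aperture: f/25 → f/22 → f/20 → f/18 → f/16 → f/14 → f/13 — 2 stops opened up (brighter).

f/13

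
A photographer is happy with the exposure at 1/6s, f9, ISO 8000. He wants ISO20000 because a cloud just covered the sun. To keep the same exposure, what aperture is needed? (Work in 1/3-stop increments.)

ISO: 8000 → 10000 → 12800 → 16000 → 20000 — 1 1/3 stops raised (brighter).
Need 1 1/3 stops darker from the aperture: f/9 → f/10 → f/11 → f/13 → f/14.

f/14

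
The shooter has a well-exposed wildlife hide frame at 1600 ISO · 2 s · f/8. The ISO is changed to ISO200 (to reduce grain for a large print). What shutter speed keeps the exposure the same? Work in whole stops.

15 s

ISO: 1600 → 800 → 400 → 200 — 3 stops lower (darker).
Need 3 stops brighter from the shutter speed: 2 → 4 → 8 → 15.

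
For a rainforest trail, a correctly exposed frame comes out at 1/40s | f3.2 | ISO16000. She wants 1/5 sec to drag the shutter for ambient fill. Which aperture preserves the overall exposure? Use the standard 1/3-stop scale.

f/9

Shutter speed: 1/40 → 1/30 → 1/25 → 1/20 → 1/15 → 1/13 → 1/10 → 1/8 → 1/6 → 1/5 — 3 stops longer (brighter).
Need 3 stops darker from the aperture: f/3.2 → f/3.5 → f/4 → f/4.5 → f/5 → f/5.6 → f/6.3 → f/7.1 → f/8 → f/9.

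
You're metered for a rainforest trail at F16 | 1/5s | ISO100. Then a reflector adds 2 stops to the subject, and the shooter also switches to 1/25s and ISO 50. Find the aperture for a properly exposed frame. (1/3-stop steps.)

f/10

Scene light: 2 stops brighter.
Shutter speed: 1/5 → 1/6 → 1/8 → 1/10 → 1/13 → 1/15 → 1/20 → 1/25 — 2 1/3 stops shorter (darker).
ISO: 100 → 80 → 64 → 50 — 1 stop lower (darker).
Net so far: 1 1/3 stops darker. Aperture: f/16 → f/14 → f/13 → f/11 → f/10.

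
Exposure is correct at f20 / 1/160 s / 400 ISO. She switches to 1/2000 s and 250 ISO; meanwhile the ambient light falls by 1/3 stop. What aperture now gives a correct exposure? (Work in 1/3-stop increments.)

Scene light: 1/3 stop darker.
Shutter speed: 1/160 → 1/200 → 1/250 → 1/320 → 1/400 → 1/500 → 1/640 → 1/800 → 1/1000 → 1/1250 → 1/1600 → 1/2000 — 3 2/3 stops faster (darker).
ISO: 400 → 320 → 250 — 2/3 stop lower (darker).
Net so far: 4 2/3 stops darker. Aperture: f/20 → f/18 → f/16 → f/14 → f/13 → f/11 → f/10 → f/9 → f/8 → f/7.1 → f/6.3 → f/5.6 → f/5 → f/4.5 → f/4.

f/4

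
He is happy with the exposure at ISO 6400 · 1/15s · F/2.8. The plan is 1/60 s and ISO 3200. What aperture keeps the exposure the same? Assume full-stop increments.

f/1.0

Shutter speed: 1/15 → 1/30 → 1/60 — 2 stops shorter (darker).
ISO: 6400 → 3200 — 1 stop lower (darker).
Net change so far: 3 stops darker. Offset with the aperture: f/2.8 → f/2 → f/1.4 → f/1.0.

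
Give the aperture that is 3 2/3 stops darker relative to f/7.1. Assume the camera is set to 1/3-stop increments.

Aperture: f/7.1 → f/8 → f/9 → f/10 → f/11 → f/13 → f/14 → f/16 → f/18 → f/20 → f/22 → f/25 — 3 2/3 stops smaller aperture (darker).

f/25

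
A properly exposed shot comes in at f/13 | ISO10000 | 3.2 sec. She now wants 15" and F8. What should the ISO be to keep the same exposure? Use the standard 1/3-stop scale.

ISO 800

Shutter speed: 3.2 → 4 → 5 → 6 → 8 → 10 → 13 → 15 — 2 1/3 stops slower (brighter).
Aperture: f/13 → f/11 → f/10 → f/9 → f/8 — 1 1/3 stops larger aperture (brighter).
Net change so far: 3 2/3 stops brighter. Offset with the ISO: 10000 → 8000 → 6400 → 5000 → 4000 → 3200 → 2500 → 2000 → 1600 → 1250 → 1000 → 800.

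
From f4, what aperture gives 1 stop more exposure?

Aperture: f/4 → f/2.8 — 1 stop larger aperture (brighter).

f/2.8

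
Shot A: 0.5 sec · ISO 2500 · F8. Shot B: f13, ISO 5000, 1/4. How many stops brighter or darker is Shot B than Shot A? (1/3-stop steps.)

1 1/3 stops darker

Aperture: f/8 → f/9 → f/10 → f/11 → f/13 — 1 1/3 stops narrower (darker).
Shutter speed: 0.5 → 0.4 → 0.3 → 1/4 — 1 stop shorter (darker).
ISO: 2500 → 3200 → 4000 → 5000 — 1 stop higher (brighter).
Net: −1 1/3 −1 +1 = −1 1/3 stops.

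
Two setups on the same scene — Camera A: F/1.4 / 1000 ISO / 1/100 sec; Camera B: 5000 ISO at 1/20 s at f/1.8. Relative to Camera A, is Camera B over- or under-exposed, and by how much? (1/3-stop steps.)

Aperture: f/1.4 → f/1.6 → f/1.8 — 2/3 stop narrower (darker).
Shutter speed: 1/100 → 1/80 → 1/60 → 1/50 → 1/40 → 1/30 → 1/25 → 1/20 — 2 1/3 stops slower (brighter).
ISO: 1000 → 1250 → 1600 → 2000 → 2500 → 3200 → 4000 → 5000 — 2 1/3 stops raised (brighter).
Net: −2/3 +2 1/3 +2 1/3 = +4 stops.

4 stops brighter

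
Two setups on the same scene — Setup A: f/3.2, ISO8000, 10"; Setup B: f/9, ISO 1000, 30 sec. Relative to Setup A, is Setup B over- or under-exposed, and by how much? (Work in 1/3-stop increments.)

4 1/3 stops darker

Aperture: f/3.2 → f/3.5 → f/4 → f/4.5 → f/5 → f/5.6 → f/6.3 → f/7.1 → f/8 → f/9 — 3 stops stopped down (darker).
Shutter speed: 10 → 13 → 15 → 20 → 25 → 30 — 1 2/3 stops slower (brighter).
ISO: 8000 → 6400 → 5000 → 4000 → 3200 → 2500 → 2000 → 1600 → 1250 → 1000 — 3 stops dropped (darker).
Net: −3 +1 2/3 −3 = −4 1/3 stops.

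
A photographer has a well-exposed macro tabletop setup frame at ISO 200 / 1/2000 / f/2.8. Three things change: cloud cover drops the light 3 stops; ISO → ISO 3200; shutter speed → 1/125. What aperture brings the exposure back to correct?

f/16

Scene light: 3 stops darker.
ISO: 200 → 400 → 800 → 1600 → 3200 — 4 stops raised (brighter).
Shutter speed: 1/2000 → 1/1000 → 1/500 → 1/250 → 1/125 — 4 stops longer (brighter).
Net so far: 5 stops brighter. Aperture: f/2.8 → f/4 → f/5.6 → f/8 → f/11 → f/16.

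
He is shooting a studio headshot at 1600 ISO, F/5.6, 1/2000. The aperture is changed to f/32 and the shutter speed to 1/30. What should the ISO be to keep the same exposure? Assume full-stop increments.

Aperture: f/5.6 → f/8 → f/11 → f/16 → f/22 → f/32 — 5 stops smaller aperture (darker).
Shutter speed: 1/2000 → 1/1000 → 1/500 → 1/250 → 1/125 → 1/60 → 1/30 — 6 stops longer (brighter).
Net change so far: 1 stop brighter. Offset with the ISO: 1600 → 800.

ISO 800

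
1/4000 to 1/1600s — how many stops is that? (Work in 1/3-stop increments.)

1 1/3 stops

1/4000 → 1/3200 → 1/2500 → 1/2000 → 1/1600 — count the steps: 4 third-stops = 1 1/3 stops.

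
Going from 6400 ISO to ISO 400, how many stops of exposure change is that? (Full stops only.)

4 stops

6400 → 3200 → 1600 → 800 → 400 — count the steps: 4 stops.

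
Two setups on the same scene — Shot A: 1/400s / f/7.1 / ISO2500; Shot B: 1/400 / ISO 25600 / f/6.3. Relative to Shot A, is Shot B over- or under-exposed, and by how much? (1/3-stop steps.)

3 2/3 stops brighter

Aperture: f/7.1 → f/6.3 — 1/3 stop larger aperture (brighter).
Shutter speed: unchanged.
ISO: 2500 → 3200 → 4000 → 5000 → 6400 → 8000 → 10000 → 12800 → 16000 → 20000 → 25600 — 3 1/3 stops raised (brighter).
Net: +1/3 +3 1/3 = +3 2/3 stops.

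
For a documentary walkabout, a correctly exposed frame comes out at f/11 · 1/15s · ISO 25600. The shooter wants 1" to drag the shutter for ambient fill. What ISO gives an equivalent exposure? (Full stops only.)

ISO 1600

Shutter speed: 1/15 → 1/8 → 1/4 → 1/2 → 1 — 4 stops longer (brighter).
Need 4 stops darker from the ISO: 25600 → 12800 → 6400 → 3200 → 1600.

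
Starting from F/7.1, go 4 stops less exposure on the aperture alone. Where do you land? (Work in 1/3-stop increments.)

f/29

Aperture: f/7.1 → f/8 → f/9 → f/10 → f/11 → f/13 → f/14 → f/16 → f/18 → f/20 → f/22 → f/25 → f/29 — 4 stops smaller aperture (darker).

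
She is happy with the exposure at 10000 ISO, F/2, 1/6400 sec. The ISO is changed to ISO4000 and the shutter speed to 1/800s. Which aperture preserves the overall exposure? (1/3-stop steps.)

f/3.5

ISO: 10000 → 8000 → 6400 → 5000 → 4000 — 1 1/3 stops dropped (darker).
Shutter speed: 1/6400 → 1/5000 → 1/4000 → 1/3200 → 1/2500 → 1/2000 → 1/1600 → 1/1250 → 1/1000 → 1/800 — 3 stops longer (brighter).
Net change so far: 1 2/3 stops brighter. Offset with the aperture: f/2 → f/2.2 → f/2.5 → f/2.8 → f/3.2 → f/3.5.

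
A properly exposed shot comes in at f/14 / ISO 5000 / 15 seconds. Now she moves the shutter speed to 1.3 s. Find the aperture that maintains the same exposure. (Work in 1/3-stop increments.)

Shutter speed: 15 → 13 → 10 → 8 → 6 → 5 → 4 → 3.2 → 2.5 → 2 → 1.6 → 1.3 — 3 2/3 stops faster (darker).
Need 3 2/3 stops brighter from the aperture: f/14 → f/13 → f/11 → f/10 → f/9 → f/8 → f/7.1 → f/6.3 → f/5.6 → f/5 → f/4.5 → f/4.

f/4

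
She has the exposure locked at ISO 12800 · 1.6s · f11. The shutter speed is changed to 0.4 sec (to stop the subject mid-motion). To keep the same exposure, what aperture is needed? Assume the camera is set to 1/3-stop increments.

Shutter speed: 1.6 → 1.3 → 1 → 0.8 → 0.6 → 0.5 → 0.4 — 2 stops shorter (darker).
Need 2 stops brighter from the aperture: f/11 → f/10 → f/9 → f/8 → f/7.1 → f/6.3 → f/5.6.

f/5.6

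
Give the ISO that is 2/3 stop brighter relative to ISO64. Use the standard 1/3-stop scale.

ISO 100

ISO: 64 → 80 → 100 — 2/3 stop raised (brighter).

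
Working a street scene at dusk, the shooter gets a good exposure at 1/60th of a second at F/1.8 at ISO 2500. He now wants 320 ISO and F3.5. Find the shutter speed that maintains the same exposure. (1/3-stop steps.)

ISO: 2500 → 2000 → 1600 → 1250 → 1000 → 800 → 640 → 500 → 400 → 320 — 3 stops lower (darker).
Aperture: f/1.8 → f/2 → f/2.2 → f/2.5 → f/2.8 → f/3.2 → f/3.5 — 2 stops stopped down (darker).
Net change so far: 5 stops darker. Offset with the shutter speed: 1/60 → 1/50 → 1/40 → 1/30 → 1/25 → 1/20 → 1/15 → 1/13 → 1/10 → 1/8 → 1/6 → 1/5 → 1/4 → 0.3 → 0.4 → 0.5.

0.5 s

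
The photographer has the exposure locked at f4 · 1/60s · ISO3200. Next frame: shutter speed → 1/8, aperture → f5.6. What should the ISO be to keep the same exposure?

Shutter speed: 1/60 → 1/30 → 1/15 → 1/8 — 3 stops longer (brighter).
Aperture: f/4 → f/5.6 — 1 stop narrower (darker).
Net change so far: 2 stops brighter. Offset with the ISO: 3200 → 1600 → 800.

ISO 800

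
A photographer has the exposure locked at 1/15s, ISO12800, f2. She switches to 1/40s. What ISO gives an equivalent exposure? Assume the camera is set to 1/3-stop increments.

ISO 32000

Shutter speed: 1/15 → 1/20 → 1/25 → 1/30 → 1/40 — 1 1/3 stops faster (darker).
Need 1 1/3 stops brighter from the ISO: 12800 → 16000 → 20000 → 25600 → 32000.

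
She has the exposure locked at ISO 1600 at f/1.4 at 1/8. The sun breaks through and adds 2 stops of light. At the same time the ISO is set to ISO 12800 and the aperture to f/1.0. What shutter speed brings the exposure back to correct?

1/500s

Scene light: 2 stops brighter.
ISO: 1600 → 3200 → 6400 → 12800 — 3 stops higher (brighter).
Aperture: f/1.4 → f/1.0 — 1 stop opened up (brighter).
Net so far: 6 stops brighter. Shutter speed: 1/8 → 1/15 → 1/30 → 1/60 → 1/125 → 1/250 → 1/500.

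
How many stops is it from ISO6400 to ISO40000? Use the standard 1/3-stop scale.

2 2/3 stops

6400 → 8000 → 10000 → 12800 → 16000 → 20000 → 25600 → 32000 → 40000 — count the steps: 8 third-stops = 2 2/3 stops.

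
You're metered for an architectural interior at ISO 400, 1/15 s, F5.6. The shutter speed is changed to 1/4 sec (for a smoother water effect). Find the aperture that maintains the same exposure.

Shutter speed: 1/15 → 1/8 → 1/4 — 2 stops slower (brighter).
Need 2 stops darker from the aperture: f/5.6 → f/8 → f/11.

f/11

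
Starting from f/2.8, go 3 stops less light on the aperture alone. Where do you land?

Aperture: f/2.8 → f/4 → f/5.6 → f/8 — 3 stops narrower (darker).

f/8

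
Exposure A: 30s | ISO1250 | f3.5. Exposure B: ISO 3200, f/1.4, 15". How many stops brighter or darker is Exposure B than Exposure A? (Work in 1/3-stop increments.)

Aperture: f/3.5 → f/3.2 → f/2.8 → f/2.5 → f/2.2 → f/2 → f/1.8 → f/1.6 → f/1.4 — 2 2/3 stops opened up (brighter).
Shutter speed: 30 → 25 → 20 → 15 — 1 stop shorter (darker).
ISO: 1250 → 1600 → 2000 → 2500 → 3200 — 1 1/3 stops higher (brighter).
Net: +2 2/3 −1 +1 1/3 = +3 stops.

3 stops brighter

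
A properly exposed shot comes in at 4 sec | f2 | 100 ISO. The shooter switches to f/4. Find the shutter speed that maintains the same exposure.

15 s

Aperture: f/2 → f/2.8 → f/4 — 2 stops stopped down (darker).
Need 2 stops brighter from the shutter speed: 4 → 8 → 15.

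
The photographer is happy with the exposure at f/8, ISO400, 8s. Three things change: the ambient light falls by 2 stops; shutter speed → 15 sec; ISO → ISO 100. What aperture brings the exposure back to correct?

Scene light: 2 stops darker.
Shutter speed: 8 → 15 — 1 stop longer (brighter).
ISO: 400 → 200 → 100 — 2 stops dropped (darker).
Net so far: 3 stops darker. Aperture: f/8 → f/5.6 → f/4 → f/2.8.

f/2.8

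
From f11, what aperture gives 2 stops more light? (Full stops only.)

Aperture: f/11 → f/8 → f/5.6 — 2 stops opened up (brighter).

f/5.6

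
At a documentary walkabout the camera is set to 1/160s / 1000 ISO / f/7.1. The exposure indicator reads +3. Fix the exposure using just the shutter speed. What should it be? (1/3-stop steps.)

Overexposed by 3 stops → need 3 stops darker.
Shutter speed: 1/160 → 1/200 → 1/250 → 1/320 → 1/400 → 1/500 → 1/640 → 1/800 → 1/1000 → 1/1250.

1/1250s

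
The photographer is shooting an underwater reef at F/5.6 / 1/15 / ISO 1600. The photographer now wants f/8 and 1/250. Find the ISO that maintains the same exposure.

Aperture: f/5.6 → f/8 — 1 stop smaller aperture (darker).
Shutter speed: 1/15 → 1/30 → 1/60 → 1/125 → 1/250 — 4 stops faster (darker).
Net change so far: 5 stops darker. Offset with the ISO: 1600 → 3200 → 6400 → 12800 → 25600 → 51200.

ISO 51200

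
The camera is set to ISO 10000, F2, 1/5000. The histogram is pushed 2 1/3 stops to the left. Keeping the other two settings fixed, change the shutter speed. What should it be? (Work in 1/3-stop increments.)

1/1000s

Underexposed by 2 1/3 stops → need 2 1/3 stops brighter.
Shutter speed: 1/5000 → 1/4000 → 1/3200 → 1/2500 → 1/2000 → 1/1600 → 1/1250 → 1/1000.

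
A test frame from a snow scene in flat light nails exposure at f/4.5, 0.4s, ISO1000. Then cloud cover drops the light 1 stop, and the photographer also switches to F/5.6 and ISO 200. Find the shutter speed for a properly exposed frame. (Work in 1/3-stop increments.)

Scene light: 1 stop darker.
Aperture: f/4.5 → f/5 → f/5.6 — 2/3 stop narrower (darker).
ISO: 1000 → 800 → 640 → 500 → 400 → 320 → 250 → 200 — 2 1/3 stops dropped (darker).
Net so far: 4 stops darker. Shutter speed: 0.4 → 0.5 → 0.6 → 0.8 → 1 → 1.3 → 1.6 → 2 → 2.5 → 3.2 → 4 → 5 → 6.

6 s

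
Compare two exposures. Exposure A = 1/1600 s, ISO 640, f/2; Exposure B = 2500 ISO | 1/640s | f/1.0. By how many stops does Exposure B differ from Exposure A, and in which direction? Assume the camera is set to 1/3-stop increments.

Aperture: f/2 → f/1.8 → f/1.6 → f/1.4 → f/1.2 → f/1.1 → f/1.0 — 2 stops wider (brighter).
Shutter speed: 1/1600 → 1/1250 → 1/1000 → 1/800 → 1/640 — 1 1/3 stops slower (brighter).
ISO: 640 → 800 → 1000 → 1250 → 1600 → 2000 → 2500 — 2 stops higher (brighter).
Net: +2 +1 1/3 +2 = +5 1/3 stops.

5 1/3 stops brighter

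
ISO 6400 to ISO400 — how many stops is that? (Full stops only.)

6400 → 3200 → 1600 → 800 → 400 — count the steps: 4 stops.

4 stops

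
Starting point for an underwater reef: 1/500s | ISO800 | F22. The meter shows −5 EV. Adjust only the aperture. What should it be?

Underexposed by 5 stops → need 5 stops brighter.
Aperture: f/22 → f/16 → f/11 → f/8 → f/5.6 → f/4.

f/4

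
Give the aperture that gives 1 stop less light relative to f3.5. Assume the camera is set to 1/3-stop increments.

Aperture: f/3.5 → f/4 → f/4.5 → f/5 — 1 stop smaller aperture (darker).

f/5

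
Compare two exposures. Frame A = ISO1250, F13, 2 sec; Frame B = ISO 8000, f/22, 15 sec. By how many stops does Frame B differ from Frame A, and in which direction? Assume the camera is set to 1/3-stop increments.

Aperture: f/13 → f/14 → f/16 → f/18 → f/20 → f/22 — 1 2/3 stops stopped down (darker).
Shutter speed: 2 → 2.5 → 3.2 → 4 → 5 → 6 → 8 → 10 → 13 → 15 — 3 stops longer (brighter).
ISO: 1250 → 1600 → 2000 → 2500 → 3200 → 4000 → 5000 → 6400 → 8000 — 2 2/3 stops higher (brighter).
Net: −1 2/3 +3 +2 2/3 = +4 stops.

4 stops brighter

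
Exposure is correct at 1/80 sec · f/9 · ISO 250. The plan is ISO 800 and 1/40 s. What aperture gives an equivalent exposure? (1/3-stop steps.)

ISO: 250 → 320 → 400 → 500 → 640 → 800 — 1 2/3 stops higher (brighter).
Shutter speed: 1/80 → 1/60 → 1/50 → 1/40 — 1 stop longer (brighter).
Net change so far: 2 2/3 stops brighter. Offset with the aperture: f/9 → f/10 → f/11 → f/13 → f/14 → f/16 → f/18 → f/20 → f/22.

f/22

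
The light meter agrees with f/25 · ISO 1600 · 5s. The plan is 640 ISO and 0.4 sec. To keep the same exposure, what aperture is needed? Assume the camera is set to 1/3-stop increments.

ISO: 1600 → 1250 → 1000 → 800 → 640 — 1 1/3 stops lower (darker).
Shutter speed: 5 → 4 → 3.2 → 2.5 → 2 → 1.6 → 1.3 → 1 → 0.8 → 0.6 → 0.5 → 0.4 — 3 2/3 stops shorter (darker).
Net change so far: 5 stops darker. Offset with the aperture: f/25 → f/22 → f/20 → f/18 → f/16 → f/14 → f/13 → f/11 → f/10 → f/9 → f/8 → f/7.1 → f/6.3 → f/5.6 → f/5 → f/4.5.

f/4.5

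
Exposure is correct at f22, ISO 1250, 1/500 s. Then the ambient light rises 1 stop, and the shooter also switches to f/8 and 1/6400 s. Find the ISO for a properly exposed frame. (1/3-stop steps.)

Scene light: 1 stop brighter.
Aperture: f/22 → f/20 → f/18 → f/16 → f/14 → f/13 → f/11 → f/10 → f/9 → f/8 — 3 stops opened up (brighter).
Shutter speed: 1/500 → 1/640 → 1/800 → 1/1000 → 1/1250 → 1/1600 → 1/2000 → 1/2500 → 1/3200 → 1/4000 → 1/5000 → 1/6400 — 3 2/3 stops faster (darker).
Net so far: 1/3 stop brighter. ISO: 1250 → 1000.

ISO 1000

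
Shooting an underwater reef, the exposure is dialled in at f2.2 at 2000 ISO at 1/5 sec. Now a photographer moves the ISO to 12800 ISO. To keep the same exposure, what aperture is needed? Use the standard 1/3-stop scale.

f/5.6

ISO: 2000 → 2500 → 3200 → 4000 → 5000 → 6400 → 8000 → 10000 → 12800 — 2 2/3 stops higher (brighter).
Need 2 2/3 stops darker from the aperture: f/2.2 → f/2.5 → f/2.8 → f/3.2 → f/3.5 → f/4 → f/4.5 → f/5 → f/5.6.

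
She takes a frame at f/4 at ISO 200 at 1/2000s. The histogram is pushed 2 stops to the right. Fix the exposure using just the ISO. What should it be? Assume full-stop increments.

Overexposed by 2 stops → need 2 stops darker.
ISO: 200 → 100 → 50.

ISO 50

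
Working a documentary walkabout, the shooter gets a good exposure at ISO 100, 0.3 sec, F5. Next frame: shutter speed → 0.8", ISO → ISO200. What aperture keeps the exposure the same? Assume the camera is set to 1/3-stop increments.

Shutter speed: 0.3 → 0.4 → 0.5 → 0.6 → 0.8 — 1 1/3 stops slower (brighter).
ISO: 100 → 125 → 160 → 200 — 1 stop raised (brighter).
Net change so far: 2 1/3 stops brighter. Offset with the aperture: f/5 → f/5.6 → f/6.3 → f/7.1 → f/8 → f/9 → f/10 → f/11.

f/11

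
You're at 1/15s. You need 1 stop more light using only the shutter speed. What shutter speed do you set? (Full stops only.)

1/8s

Shutter speed: 1/15 → 1/8 — 1 stop longer (brighter).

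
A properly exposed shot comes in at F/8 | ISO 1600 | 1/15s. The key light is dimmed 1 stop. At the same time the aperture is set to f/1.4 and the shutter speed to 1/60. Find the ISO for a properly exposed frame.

Scene light: 1 stop darker.
Aperture: f/8 → f/5.6 → f/4 → f/2.8 → f/2 → f/1.4 — 5 stops wider (brighter).
Shutter speed: 1/15 → 1/30 → 1/60 — 2 stops shorter (darker).
Net so far: 2 stops brighter. ISO: 1600 → 800 → 400.

ISO 400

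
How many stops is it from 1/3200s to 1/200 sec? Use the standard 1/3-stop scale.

4 stops

1/3200 → 1/2500 → 1/2000 → 1/1600 → 1/1250 → 1/1000 → 1/800 → 1/640 → 1/500 → 1/400 → 1/320 → 1/250 → 1/200 — count the steps: 12 third-stops = 4 stops.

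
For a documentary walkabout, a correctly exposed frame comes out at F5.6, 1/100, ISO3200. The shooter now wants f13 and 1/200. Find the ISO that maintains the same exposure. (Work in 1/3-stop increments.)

ISO 32000

Aperture: f/5.6 → f/6.3 → f/7.1 → f/8 → f/9 → f/10 → f/11 → f/13 — 2 1/3 stops narrower (darker).
Shutter speed: 1/100 → 1/125 → 1/160 → 1/200 — 1 stop faster (darker).
Net change so far: 3 1/3 stops darker. Offset with the ISO: 3200 → 4000 → 5000 → 6400 → 8000 → 10000 → 12800 → 16000 → 20000 → 25600 → 32000.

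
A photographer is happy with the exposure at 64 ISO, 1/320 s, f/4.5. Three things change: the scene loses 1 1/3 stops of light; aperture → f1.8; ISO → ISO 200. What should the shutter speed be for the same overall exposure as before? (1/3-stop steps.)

Scene light: 1 1/3 stops darker.
Aperture: f/4.5 → f/4 → f/3.5 → f/3.2 → f/2.8 → f/2.5 → f/2.2 → f/2 → f/1.8 — 2 2/3 stops wider (brighter).
ISO: 64 → 80 → 100 → 125 → 160 → 200 — 1 2/3 stops higher (brighter).
Net so far: 3 stops brighter. Shutter speed: 1/320 → 1/400 → 1/500 → 1/640 → 1/800 → 1/1000 → 1/1250 → 1/1600 → 1/2000 → 1/2500.

1/2500s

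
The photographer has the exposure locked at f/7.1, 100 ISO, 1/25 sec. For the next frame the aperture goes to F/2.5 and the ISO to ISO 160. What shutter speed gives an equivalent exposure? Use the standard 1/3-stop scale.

Aperture: f/7.1 → f/6.3 → f/5.6 → f/5 → f/4.5 → f/4 → f/3.5 → f/3.2 → f/2.8 → f/2.5 — 3 stops opened up (brighter).
ISO: 100 → 125 → 160 — 2/3 stop higher (brighter).
Net change so far: 3 2/3 stops brighter. Offset with the shutter speed: 1/25 → 1/30 → 1/40 → 1/50 → 1/60 → 1/80 → 1/100 → 1/125 → 1/160 → 1/200 → 1/250 → 1/320.

1/320s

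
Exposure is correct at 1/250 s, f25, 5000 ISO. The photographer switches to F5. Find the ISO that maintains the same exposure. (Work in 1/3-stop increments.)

ISO 200

Aperture: f/25 → f/22 → f/20 → f/18 → f/16 → f/14 → f/13 → f/11 → f/10 → f/9 → f/8 → f/7.1 → f/6.3 → f/5.6 → f/5 — 4 2/3 stops wider (brighter).
Need 4 2/3 stops darker from the ISO: 5000 → 4000 → 3200 → 2500 → 2000 → 1600 → 1250 → 1000 → 800 → 640 → 500 → 400 → 320 → 250 → 200.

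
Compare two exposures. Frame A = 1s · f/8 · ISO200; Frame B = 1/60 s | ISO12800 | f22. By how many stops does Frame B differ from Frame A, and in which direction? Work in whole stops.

Aperture: f/8 → f/11 → f/16 → f/22 — 3 stops smaller aperture (darker).
Shutter speed: 1 → 1/2 → 1/4 → 1/8 → 1/15 → 1/30 → 1/60 — 6 stops shorter (darker).
ISO: 200 → 400 → 800 → 1600 → 3200 → 6400 → 12800 — 6 stops higher (brighter).
Net: −3 −6 +6 = −3 stops.

3 stops darker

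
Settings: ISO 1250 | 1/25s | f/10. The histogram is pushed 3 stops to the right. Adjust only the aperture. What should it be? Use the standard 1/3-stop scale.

Overexposed by 3 stops → need 3 stops darker.
Aperture: f/10 → f/11 → f/13 → f/14 → f/16 → f/18 → f/20 → f/22 → f/25 → f/29.

f/29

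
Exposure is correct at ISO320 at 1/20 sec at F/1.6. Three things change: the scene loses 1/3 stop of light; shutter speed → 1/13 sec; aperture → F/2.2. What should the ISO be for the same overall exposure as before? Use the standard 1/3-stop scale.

Scene light: 1/3 stop darker.
Shutter speed: 1/20 → 1/15 → 1/13 — 2/3 stop slower (brighter).
Aperture: f/1.6 → f/1.8 → f/2 → f/2.2 — 1 stop stopped down (darker).
Net so far: 2/3 stop darker. ISO: 320 → 400 → 500.

ISO 500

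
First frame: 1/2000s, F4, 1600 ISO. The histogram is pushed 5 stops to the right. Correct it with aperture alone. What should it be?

f/22

Overexposed by 5 stops → need 5 stops darker.
Aperture: f/4 → f/5.6 → f/8 → f/11 → f/16 → f/22.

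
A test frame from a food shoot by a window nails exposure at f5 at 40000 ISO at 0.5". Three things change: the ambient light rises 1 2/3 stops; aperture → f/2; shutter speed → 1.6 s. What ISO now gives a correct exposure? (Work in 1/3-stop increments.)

ISO 640

Scene light: 1 2/3 stops brighter.
Aperture: f/5 → f/4.5 → f/4 → f/3.5 → f/3.2 → f/2.8 → f/2.5 → f/2.2 → f/2 — 2 2/3 stops larger aperture (brighter).
Shutter speed: 0.5 → 0.6 → 0.8 → 1 → 1.3 → 1.6 — 1 2/3 stops slower (brighter).
Net so far: 6 stops brighter. ISO: 40000 → 32000 → 25600 → 20000 → 16000 → 12800 → 10000 → 8000 → 6400 → 5000 → 4000 → 3200 → 2500 → 2000 → 1600 → 1250 → 1000 → 800 → 640.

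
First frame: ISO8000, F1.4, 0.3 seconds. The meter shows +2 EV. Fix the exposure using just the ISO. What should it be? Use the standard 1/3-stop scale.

ISO 2000

Overexposed by 2 stops → need 2 stops darker.
ISO: 8000 → 6400 → 5000 → 4000 → 3200 → 2500 → 2000.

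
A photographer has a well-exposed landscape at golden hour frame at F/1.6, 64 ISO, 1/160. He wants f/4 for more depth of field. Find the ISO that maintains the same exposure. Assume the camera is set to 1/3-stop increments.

Aperture: f/1.6 → f/1.8 → f/2 → f/2.2 → f/2.5 → f/2.8 → f/3.2 → f/3.5 → f/4 — 2 2/3 stops smaller aperture (darker).
Need 2 2/3 stops brighter from the ISO: 64 → 80 → 100 → 125 → 160 → 200 → 250 → 320 → 400.

ISO 400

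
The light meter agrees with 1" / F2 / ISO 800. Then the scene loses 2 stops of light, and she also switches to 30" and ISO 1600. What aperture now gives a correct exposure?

Scene light: 2 stops darker.
Shutter speed: 1 → 2 → 4 → 8 → 15 → 30 — 5 stops longer (brighter).
ISO: 800 → 1600 — 1 stop raised (brighter).
Net so far: 4 stops brighter. Aperture: f/2 → f/2.8 → f/4 → f/5.6 → f/8.

f/8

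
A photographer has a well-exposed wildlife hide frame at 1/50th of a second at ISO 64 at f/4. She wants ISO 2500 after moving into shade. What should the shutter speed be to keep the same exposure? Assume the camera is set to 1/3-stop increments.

ISO: 64 → 80 → 100 → 125 → 160 → 200 → 250 → 320 → 400 → 500 → 640 → 800 → 1000 → 1250 → 1600 → 2000 → 2500 — 5 1/3 stops higher (brighter).
Need 5 1/3 stops darker from the shutter speed: 1/50 → 1/60 → 1/80 → 1/100 → 1/125 → 1/160 → 1/200 → 1/250 → 1/320 → 1/400 → 1/500 → 1/640 → 1/800 → 1/1000 → 1/1250 → 1/1600 → 1/2000.

1/2000s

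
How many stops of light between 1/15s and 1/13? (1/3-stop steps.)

1/3 stop

1/15 → 1/13 — count the steps: 1 third-stops = 1/3 stop.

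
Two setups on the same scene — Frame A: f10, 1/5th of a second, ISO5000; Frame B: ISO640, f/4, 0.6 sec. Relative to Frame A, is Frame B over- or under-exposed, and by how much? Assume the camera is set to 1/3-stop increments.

1 1/3 stops brighter

Aperture: f/10 → f/9 → f/8 → f/7.1 → f/6.3 → f/5.6 → f/5 → f/4.5 → f/4 — 2 2/3 stops opened up (brighter).
Shutter speed: 1/5 → 1/4 → 0.3 → 0.4 → 0.5 → 0.6 — 1 2/3 stops longer (brighter).
ISO: 5000 → 4000 → 3200 → 2500 → 2000 → 1600 → 1250 → 1000 → 800 → 640 — 3 stops lower (darker).
Net: +2 2/3 +1 2/3 −3 = +1 1/3 stops.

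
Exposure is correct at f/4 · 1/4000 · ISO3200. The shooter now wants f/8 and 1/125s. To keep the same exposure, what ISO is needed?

ISO 400

Aperture: f/4 → f/5.6 → f/8 — 2 stops smaller aperture (darker).
Shutter speed: 1/4000 → 1/2000 → 1/1000 → 1/500 → 1/250 → 1/125 — 5 stops slower (brighter).
Net change so far: 3 stops brighter. Offset with the ISO: 3200 → 1600 → 800 → 400.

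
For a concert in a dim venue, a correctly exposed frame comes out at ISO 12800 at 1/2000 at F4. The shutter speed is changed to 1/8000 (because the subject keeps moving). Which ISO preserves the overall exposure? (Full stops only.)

Shutter speed: 1/2000 → 1/4000 → 1/8000 — 2 stops shorter (darker).
Need 2 stops brighter from the ISO: 12800 → 25600 → 51200.

ISO 51200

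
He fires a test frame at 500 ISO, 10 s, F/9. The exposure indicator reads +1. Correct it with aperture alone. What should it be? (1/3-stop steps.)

Overexposed by 1 stop → need 1 stop darker.
Aperture: f/9 → f/10 → f/11 → f/13.

f/13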